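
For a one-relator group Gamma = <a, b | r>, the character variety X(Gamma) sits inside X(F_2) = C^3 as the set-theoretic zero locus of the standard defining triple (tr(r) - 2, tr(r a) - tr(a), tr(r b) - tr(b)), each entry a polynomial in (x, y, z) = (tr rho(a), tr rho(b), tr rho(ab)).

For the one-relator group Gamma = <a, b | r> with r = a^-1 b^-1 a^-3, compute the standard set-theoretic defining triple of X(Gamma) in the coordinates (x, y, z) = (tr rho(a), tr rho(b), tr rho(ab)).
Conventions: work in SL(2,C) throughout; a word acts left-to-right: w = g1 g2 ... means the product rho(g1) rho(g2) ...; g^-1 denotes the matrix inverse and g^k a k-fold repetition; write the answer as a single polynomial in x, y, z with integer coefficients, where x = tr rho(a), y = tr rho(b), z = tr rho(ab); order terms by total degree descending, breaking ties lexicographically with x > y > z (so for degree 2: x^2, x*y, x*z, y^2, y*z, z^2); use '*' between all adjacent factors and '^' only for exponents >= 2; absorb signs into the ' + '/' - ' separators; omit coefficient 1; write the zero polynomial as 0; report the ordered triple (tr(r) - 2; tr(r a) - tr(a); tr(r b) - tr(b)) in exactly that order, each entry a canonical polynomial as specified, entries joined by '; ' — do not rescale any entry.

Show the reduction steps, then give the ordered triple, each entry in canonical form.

tr(a^-1) = tr(a) = x
tr(a^-2) = tr(a^-1) * tr(a) - tr(1) = x^2 - 2
reduce: tr(b a^-1) = tr(b) * tr(a) - tr(b a) = x*y - z
tr(a^-2 b) = tr(b a^-1) * tr(a) - tr(b) = x^2*y - x*z - y
so tr(a^-2 b^-1) = tr(a^-2) * tr(b) - tr(a^-2 b) = x*z - y
so tr(a^-1 b^-1 a^-2) = tr(a^-2 b^-1) * tr(a) - tr(a^-2 b^-1 a) = x^2*z - x*y - z
reduce: tr(a^-1 b^-1 a^-3) = tr(a^-1 b^-1 a^-2) * tr(a) - tr(a^-1 b^-1 a^-1) = x^3*z - x^2*y - 2*x*z + y
reduce: tr(a^-3) = tr(a^-2) * tr(a) - tr(a^-1)   [inverse elimination on a] = x^3 - 3*x
tr(b a b) = tr(b) * tr(a b) - tr(a)   [square of b] = y*z - x
tr(b a b a) = tr(b a) * tr(b a) - tr(1)   [split at a repeated b] = z^2 - 2
reduce: tr(a^-1 b a b) = tr(b a b) * tr(a) - tr(b a b a)   [inverse elimination on a] = x*y*z - x^2 - z^2 + 2
so tr(a^-2 b a b) = tr(a^-1 b a b) * tr(a) - tr(a^-1 b a b a)   [inverse elimination on a] = x^2*y*z - x^3 - x*z^2 - y*z + 3*x
tr(a^-2 b a b^-1) = tr(a^-2 b a) * tr(b) - tr(a^-2 b a b)   [inverse elimination on b] = -x^2*y*z + x^3 + x*y^2 + x*z^2 - 3*x
reduce: tr(b a b^-1 a) = tr(a b a) * tr(b) - tr(a b a b)   [inverse elimination on b] = x*y*z - y^2 - z^2 + 2
tr(a^-1 b a b^-1) = tr(b a b^-1) * tr(a) - tr(b a b^-1 a)   [inverse elimination on a] = -x*y*z + x^2 + y^2 + z^2 - 2
tr(b^-1 a^-3 b a) = tr(a^-2 b a b^-1) * tr(a) - tr(a^-2 b a b^-1 a)   [inverse elimination on a] = -x^3*y*z + x^4 + x^2*y^2 + x^2*z^2 + x*y*z - 4*x^2 - y^2 - z^2 + 2
tr(a^-1 b^-1 a^-3 b) = tr(b^-1 a^-3 b) * tr(a) - tr(b^-1 a^-3 b a)   [inverse elimination on a] = x^3*y*z - x^2*y^2 - x^2*z^2 - x*y*z + x^2 + y^2 + z^2 - 2
assemble the triple (tr(r) - 2; tr(r a) - x; tr(r b) - y)

x^3*z - x^2*y - 2*x*z + y - 2; x^2*z - x*y - x - z; x^3*y*z - x^2*y^2 - x^2*z^2 - x*y*z + x^2 + y^2 + z^2 - y - 2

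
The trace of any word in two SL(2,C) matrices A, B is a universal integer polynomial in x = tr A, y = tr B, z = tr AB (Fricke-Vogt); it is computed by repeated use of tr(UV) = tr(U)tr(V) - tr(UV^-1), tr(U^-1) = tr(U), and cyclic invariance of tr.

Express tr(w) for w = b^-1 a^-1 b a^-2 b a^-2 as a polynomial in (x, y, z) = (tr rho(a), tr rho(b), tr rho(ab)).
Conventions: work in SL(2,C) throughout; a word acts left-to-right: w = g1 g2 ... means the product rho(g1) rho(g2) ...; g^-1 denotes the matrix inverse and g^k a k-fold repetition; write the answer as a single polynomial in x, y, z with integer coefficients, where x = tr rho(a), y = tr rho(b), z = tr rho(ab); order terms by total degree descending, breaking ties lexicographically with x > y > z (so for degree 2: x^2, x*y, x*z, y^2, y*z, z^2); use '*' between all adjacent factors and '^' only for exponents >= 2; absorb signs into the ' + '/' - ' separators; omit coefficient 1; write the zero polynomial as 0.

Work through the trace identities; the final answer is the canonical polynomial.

x^4*y^2*z - x^3*y^3 - 2*x^3*y*z^2 + x^2*z^3 + x^3*y + x*y^3 + x*y*z^2 - x^2*z - x*y - z

and trace(b^2) = trace(b)*trace(b) - trace(1)   [square of b] = y^2 - 2
trace(b^2 a) = trace(b)*trace(a b) - trace(a)   [square of b] = y*z - x
trace(b^2 a^-1) = trace(b^2)*trace(a) - trace(b^2 a)   [inverse elimination on a] = x*y^2 - y*z - x
trace(a^-2 b^2) = trace(b^2 a^-1)*trace(a) - trace(b^2)   [inverse elimination on a] = x^2*y^2 - x*y*z - x^2 - y^2 + 2
and trace(a^-1 b^2 a^-2) = trace(a^-2 b^2)*trace(a) - trace(a^-2 b^2 a)   [inverse elimination on a] = x^3*y^2 - x^2*y*z - x^3 - 2*x*y^2 + y*z + 3*x
next, trace(b^3) = trace(b)*trace(b^2) - trace(b)   [square of b] = y^3 - 3*y
trace(b^3 a) = trace(b)*trace(b a b) - trace(b a)   [square of b] = y^2*z - x*y - z
next, trace(a^-1 b^3) = trace(b^3)*trace(a) - trace(b^3 a)   [inverse elimination on a] = x*y^3 - y^2*z - 2*x*y + z
trace(b^2 a^-2 b) = trace(a^-1 b^3)*trace(a) - trace(a^-1 b^3 a)   [inverse elimination on a] = x^2*y^3 - x*y^2*z - 2*x^2*y - y^3 + x*z + 3*y
next, trace(a b a b) = trace(a b)*trace(a b) - trace(1)   [split at a repeated a] = z^2 - 2
trace(a b a) = trace(a)*trace(b a) - trace(b)   [square of a] = x*z - y
next, trace(b a b^2 a) = trace(b)*trace(a b a b) - trace(a b a)   [square of b] = y*z^2 - x*z - y
and trace(b a b^2 a^-1) = trace(b a b^2)*trace(a) - trace(b a b^2 a)   [inverse elimination on a] = x*y^2*z - x^2*y - y*z^2 + y
trace(b^2 a^-2 b a) = trace(b a b^2 a^-1)*trace(a) - trace(b a b^2)   [inverse elimination on a] = x^2*y^2*z - x^3*y - x*y*z^2 - y^2*z + 2*x*y + z
trace(a^-1 b^2 a^-2 b) = trace(b^2 a^-2 b)*trace(a) - trace(b^2 a^-2 b a)   [inverse elimination on a] = x^3*y^3 - 2*x^2*y^2*z - x^3*y - x*y^3 + x*y*z^2 + x^2*z + y^2*z + x*y - z
and trace(b a^-2 b^-1 a^-1 b) = trace(a^-1 b^2 a^-2)*trace(b) - trace(a^-1 b^2 a^-2 b)   [inverse elimination on b] = x^2*y^2*z - x*y^3 - x*y*z^2 - x^2*z + 2*x*y + z
trace(b a b a^-1) = trace(b a b)*trace(a) - trace(b a b a)   [inverse elimination on a] = x*y*z - x^2 - z^2 + 2
trace(a^-1 b a b a^-1) = trace(b a b a^-1)*trace(a) - trace(b a b)   [inverse elimination on a] = x^2*y*z - x^3 - x*z^2 - y*z + 3*x
trace(b a b a^-1 b) = trace(b^2 a b)*trace(a) - trace(b^2 a b a)   [inverse elimination on a] = x*y^2*z - x^2*y - y*z^2 + y
trace(b a b a b a) = trace(a b)*trace(a b a b) - trace(a^-1 b^-1)   [split at a repeated a] = z^3 - 3*z
next, trace(b a b a^-1 b a) = trace(b a b a b)*trace(a) - trace(b a b a b a)   [inverse elimination on a] = x*y*z^2 - x^2*z - z^3 - x*y + 3*z
next, trace(a^-1 b a b a^-1 b) = trace(b a b a^-1 b)*trace(a) - trace(b a b a^-1 b a)   [inverse elimination on a] = x^2*y^2*z - x^3*y - 2*x*y*z^2 + x^2*z + z^3 + 2*x*y - 3*z
trace(a^-1 b^-1 a^-1 b a b) = trace(a^-1 b a b a^-1)*trace(b) - trace(a^-1 b a b a^-1 b)   [inverse elimination on b] = x*y*z^2 - x^2*z - y^2*z - z^3 + x*y + 3*z
trace(b a^-2 b^-1 a^-1 b a) = trace(a^-1 b^-1 a^-1 b a b)*trace(a) - trace(a^-1 b^-1 a^-1 b a b a)   [inverse elimination on a] = x^2*y*z^2 - x^3*z - x*y^2*z - x*z^3 + x^2*y + 3*x*z - y
and trace(b a^-2 b^-1 a^-1 b a^-1) = trace(b a^-2 b^-1 a^-1 b)*trace(a) - trace(b a^-2 b^-1 a^-1 b a)   [inverse elimination on a] = x^3*y^2*z - x^2*y^3 - 2*x^2*y*z^2 + x*y^2*z + x*z^3 + x^2*y - 2*x*z + y
next, trace(b^-1 a^-1 b a^-2 b a^-2) = trace(b a^-2 b^-1 a^-1 b a^-1)*trace(a) - trace(b a^-2 b^-1 a^-1 b)   [inverse elimination on a] = x^4*y^2*z - x^3*y^3 - 2*x^3*y*z^2 + x^2*z^3 + x^3*y + x*y^3 + x*y*z^2 - x^2*z - x*y - z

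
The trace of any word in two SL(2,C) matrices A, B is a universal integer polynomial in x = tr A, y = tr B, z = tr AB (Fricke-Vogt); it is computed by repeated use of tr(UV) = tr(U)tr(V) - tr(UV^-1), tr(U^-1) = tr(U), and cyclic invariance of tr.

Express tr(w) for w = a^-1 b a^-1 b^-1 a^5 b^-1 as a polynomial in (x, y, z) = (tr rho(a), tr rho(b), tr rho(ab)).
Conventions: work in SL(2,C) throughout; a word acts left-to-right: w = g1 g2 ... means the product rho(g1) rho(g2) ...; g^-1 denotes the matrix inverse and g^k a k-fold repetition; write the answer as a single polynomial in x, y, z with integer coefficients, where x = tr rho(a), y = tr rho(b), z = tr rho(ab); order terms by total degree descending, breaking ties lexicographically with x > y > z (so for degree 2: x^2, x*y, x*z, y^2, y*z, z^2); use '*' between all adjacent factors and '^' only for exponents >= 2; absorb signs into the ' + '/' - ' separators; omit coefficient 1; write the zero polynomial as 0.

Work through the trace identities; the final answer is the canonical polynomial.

x^6*y^2*z - x^7*y - x^5*y^3 - 2*x^5*y*z^2 + x^6*z - 3*x^4*y^2*z + x^4*z^3 + 8*x^5*y + 4*x^3*y^3 + 7*x^3*y*z^2 - 7*x^4*z - 3*x^2*z^3 - 18*x^3*y - 3*x*y^3 - 4*x*y*z^2 + 12*x^2*z + y^2*z + z^3 + 10*x*y - 3*z

tr(a^2) = tr(a)*tr(a) - tr(1) = x^2 - 2
tr(a^3) = tr(a)*tr(a^2) - tr(a) = x^3 - 3*x
so tr(a^4) = tr(a)*tr(a^3) - tr(a^2) = x^4 - 4*x^2 + 2
so tr(b a^2) = tr(a)*tr(b a) - tr(b) = x*z - y
so tr(a^2 b a) = tr(a)*tr(b a^2) - tr(b a) = x^2*z - x*y - z
so tr(a b a^3) = tr(a)*tr(a^2 b a) - tr(a^2 b) = x^3*z - x^2*y - 2*x*z + y
reduce: tr(a b a^4) = tr(a)*tr(a b a^3) - tr(a b a^2) = x^4*z - x^3*y - 3*x^2*z + 2*x*y + z
so tr(b a b a) = tr(a b)*tr(a b) - tr(1) = z^2 - 2
tr(b a b) = tr(b)*tr(a b) - tr(a) = y*z - x
so tr(a b a b a) = tr(a)*tr(b a b a) - tr(b a b) = x*z^2 - y*z - x
so tr(a^2 b a b a) = tr(a)*tr(a b a b a) - tr(a b a b) = x^2*z^2 - x*y*z - x^2 - z^2 + 2
tr(a b a^4 b) = tr(a)*tr(a^2 b a b a) - tr(a^2 b a b) = x^3*z^2 - x^2*y*z - x^3 - 2*x*z^2 + y*z + 3*x
tr(b a^4 b^-1 a) = tr(a b a^4)*tr(b) - tr(a b a^4 b) = x^4*y*z - x^3*y^2 - x^3*z^2 - 2*x^2*y*z + x^3 + 2*x*y^2 + 2*x*z^2 - 3*x
tr(a^4 b^-1 a^-1 b) = tr(b a^4 b^-1)*tr(a) - tr(b a^4 b^-1 a) = -x^4*y*z + x^5 + x^3*y^2 + x^3*z^2 + 2*x^2*y*z - 5*x^3 - 2*x*y^2 - 2*x*z^2 + 5*x
tr(a^6 b) = tr(a)*tr(b a^5) - tr(b a^4) = x^5*z - x^4*y - 4*x^3*z + 3*x^2*y + 3*x*z - y
tr(a^5) = tr(a)*tr(a^4) - tr(a^3) = x^5 - 5*x^3 + 5*x
tr(a^6) = tr(a)*tr(a^5) - tr(a^4) = x^6 - 6*x^4 + 9*x^2 - 2
tr(a b^2 a^5) = tr(b)*tr(a^6 b) - tr(a^6) = x^5*y*z - x^6 - x^4*y^2 - 4*x^3*y*z + 6*x^4 + 3*x^2*y^2 + 3*x*y*z - 9*x^2 - y^2 + 2
reduce: tr(a^5 b a b) = tr(a)*tr(a^3 b a b a) - tr(a^3 b a b) = x^4*z^2 - x^3*y*z - x^4 - 3*x^2*z^2 + 2*x*y*z + 4*x^2 + z^2 - 2
so tr(a b^2 a^5 b) = tr(b)*tr(a^5 b a b) - tr(a^5 b a) = x^4*y*z^2 - x^5*z - x^3*y^2*z - 3*x^2*y*z^2 + 4*x^3*z + 2*x*y^2*z + x^2*y + y*z^2 - 3*x*z - y
so tr(b^2 a^5 b^-1 a) = tr(a b^2 a^5)*tr(b) - tr(a b^2 a^5 b) = x^5*y^2*z - x^6*y - x^4*y^3 - x^4*y*z^2 + x^5*z - 3*x^3*y^2*z + 6*x^4*y + 3*x^2*y^3 + 3*x^2*y*z^2 - 4*x^3*z + x*y^2*z - 10*x^2*y - y^3 - y*z^2 + 3*x*z + 3*y
so tr(b a^5 b^-1 a^-1 b) = tr(b^2 a^5 b^-1)*tr(a) - tr(b^2 a^5 b^-1 a) = -x^5*y^2*z + x^6*y + x^4*y^3 + x^4*y*z^2 + 3*x^3*y^2*z - 7*x^4*y - 3*x^2*y^3 - 3*x^2*y*z^2 + x^3*z - x*y^2*z + 12*x^2*y + y^3 + y*z^2 - 2*x*z - 3*y
reduce: tr(a b a b a^5) = tr(a)*tr(a^3 b a b a^2) - tr(a^3 b a b a) = x^5*z^2 - x^4*y*z - x^5 - 4*x^3*z^2 + 3*x^2*y*z + 5*x^3 + 3*x*z^2 - y*z - 5*x
so tr(b a b a b a) = tr(a b)*tr(a b a b) - tr(a^-1 b^-1) = z^3 - 3*z
tr(b a b a b) = tr(b)*tr(a b a b) - tr(a b a) = y*z^2 - x*z - y
so tr(b a b a b a^2) = tr(a)*tr(b a b a b a) - tr(b a b a b) = x*z^3 - y*z^2 - 2*x*z + y
tr(a b a b a b a^2) = tr(a)*tr(b a b a b a^2) - tr(b a b a b a) = x^2*z^3 - x*y*z^2 - 2*x^2*z - z^3 + x*y + 3*z
tr(a^2 b a b a b a^2) = tr(a)*tr(a b a b a b a^2) - tr(a b a b a b a) = x^3*z^3 - x^2*y*z^2 - 2*x^3*z - 2*x*z^3 + x^2*y + y*z^2 + 5*x*z - y
tr(a b a b a^5 b) = tr(a)*tr(a^2 b a b a b a^2) - tr(a^2 b a b a b a) = x^4*z^3 - x^3*y*z^2 - 2*x^4*z - 3*x^2*z^3 + x^3*y + 2*x*y*z^2 + 7*x^2*z + z^3 - 2*x*y - 3*z
tr(b a b a^5 b^-1 a) = tr(a b a b a^5)*tr(b) - tr(a b a b a^5 b) = x^5*y*z^2 - x^4*y^2*z - x^4*z^3 - x^5*y - 3*x^3*y*z^2 + 2*x^4*z + 3*x^2*y^2*z + 3*x^2*z^3 + 4*x^3*y + x*y*z^2 - 7*x^2*z - y^2*z - z^3 - 3*x*y + 3*z
so tr(b a^5 b^-1 a^-1 b a) = tr(b a b a^5 b^-1)*tr(a) - tr(b a b a^5 b^-1 a) = -x^5*y*z^2 + x^6*z + x^4*y^2*z + x^4*z^3 + 3*x^3*y*z^2 - 6*x^4*z - 3*x^2*y^2*z - 3*x^2*z^3 - x^3*y - x*y*z^2 + 10*x^2*z + y^2*z + z^3 + 2*x*y - 3*z
tr(a^5 b^-1 a^-1 b a^-1 b) = tr(b a^5 b^-1 a^-1 b)*tr(a) - tr(b a^5 b^-1 a^-1 b a) = -x^6*y^2*z + x^7*y + x^5*y^3 + 2*x^5*y*z^2 - x^6*z + 2*x^4*y^2*z - x^4*z^3 - 7*x^5*y - 3*x^3*y^3 - 6*x^3*y*z^2 + 7*x^4*z + 2*x^2*y^2*z + 3*x^2*z^3 + 13*x^3*y + x*y^3 + 2*x*y*z^2 - 12*x^2*z - y^2*z - z^3 - 5*x*y + 3*z
reduce: tr(a^-1 b a^-1 b^-1 a^5 b^-1) = tr(a^5 b^-1 a^-1 b a^-1)*tr(b) - tr(a^5 b^-1 a^-1 b a^-1 b) = x^6*y^2*z - x^7*y - x^5*y^3 - 2*x^5*y*z^2 + x^6*z - 3*x^4*y^2*z + x^4*z^3 + 8*x^5*y + 4*x^3*y^3 + 7*x^3*y*z^2 - 7*x^4*z - 3*x^2*z^3 - 18*x^3*y - 3*x*y^3 - 4*x*y*z^2 + 12*x^2*z + y^2*z + z^3 + 10*x*y - 3*z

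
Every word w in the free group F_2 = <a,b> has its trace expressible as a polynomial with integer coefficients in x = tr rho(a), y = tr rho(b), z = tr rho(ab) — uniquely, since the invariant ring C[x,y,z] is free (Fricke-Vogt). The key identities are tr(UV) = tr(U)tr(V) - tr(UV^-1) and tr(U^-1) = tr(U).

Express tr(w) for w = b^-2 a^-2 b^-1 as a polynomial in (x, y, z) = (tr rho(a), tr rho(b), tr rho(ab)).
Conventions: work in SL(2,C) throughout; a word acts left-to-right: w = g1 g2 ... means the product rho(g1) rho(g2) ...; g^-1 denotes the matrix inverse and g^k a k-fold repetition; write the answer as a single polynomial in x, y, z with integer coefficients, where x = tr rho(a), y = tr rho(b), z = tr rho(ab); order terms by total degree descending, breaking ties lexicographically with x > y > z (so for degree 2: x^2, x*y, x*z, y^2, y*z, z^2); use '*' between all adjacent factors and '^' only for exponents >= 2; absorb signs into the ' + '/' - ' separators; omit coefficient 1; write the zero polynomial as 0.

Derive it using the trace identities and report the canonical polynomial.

tr(b^-1) = tr(b) = y
tr(b^-2) = tr(b^-1) tr(b) - tr(1)   [inverse elimination on b] = y^2 - 2
reduce: tr(b^-1 a) = tr(a) tr(b) - tr(a b)   [inverse elimination on b] = x*y - z
tr(b^-2 a) = tr(b^-1 a) tr(b) - tr(b^-1 a b)   [inverse elimination on b] = x*y^2 - y*z - x
so tr(b^-2 a^-1) = tr(b^-2) tr(a) - tr(b^-2 a)   [inverse elimination on a] = y*z - x
tr(b^-1 a^-2 b^-1) = tr(b^-2 a^-1) tr(a) - tr(b^-2)   [inverse elimination on a] = x*y*z - x^2 - y^2 + 2
so tr(b^-1 a^-2) = tr(a^-1 b^-1) tr(a) - tr(a^-1 b^-1 a)   [inverse elimination on a] = x*z - y
so tr(b^-2 a^-2 b^-1) = tr(b^-1 a^-2 b^-1) tr(b) - tr(b^-1 a^-2)   [inverse elimination on b] = x*y^2*z - x^2*y - y^3 - x*z + 3*y

x*y^2*z - x^2*y - y^3 - x*z + 3*y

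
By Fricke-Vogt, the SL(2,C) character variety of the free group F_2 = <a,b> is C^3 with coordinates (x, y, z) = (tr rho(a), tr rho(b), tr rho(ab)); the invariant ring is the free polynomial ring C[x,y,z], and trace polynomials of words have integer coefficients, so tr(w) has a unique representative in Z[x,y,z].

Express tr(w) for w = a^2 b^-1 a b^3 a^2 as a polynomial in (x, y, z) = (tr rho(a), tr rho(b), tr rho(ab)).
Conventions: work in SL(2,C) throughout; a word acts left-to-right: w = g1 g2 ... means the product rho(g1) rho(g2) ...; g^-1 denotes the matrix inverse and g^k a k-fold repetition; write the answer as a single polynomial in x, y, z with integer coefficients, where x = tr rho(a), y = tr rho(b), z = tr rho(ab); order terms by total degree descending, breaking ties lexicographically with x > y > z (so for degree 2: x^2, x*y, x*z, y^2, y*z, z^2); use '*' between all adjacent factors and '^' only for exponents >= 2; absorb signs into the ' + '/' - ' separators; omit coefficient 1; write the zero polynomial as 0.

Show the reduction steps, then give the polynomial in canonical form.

trace(b a^2) = trace(a) trace(b a) - trace(b) = x*z - y
so trace(a^3 b) = trace(a) trace(b a^2) - trace(b a) = x^2*z - x*y - z
trace(a^2) = trace(a) trace(a) - trace(1) = x^2 - 2
reduce: trace(a^3) = trace(a) trace(a^2) - trace(a) = x^3 - 3*x
trace(a^2 b^2 a) = trace(b) trace(a^3 b) - trace(a^3) = x^2*y*z - x^3 - x*y^2 - y*z + 3*x
so trace(a^2 b^2) = trace(b) trace(a^2 b) - trace(a^2) = x*y*z - x^2 - y^2 + 2
trace(a^4 b^2) = trace(a) trace(a^2 b^2 a) - trace(a^2 b^2) = x^3*y*z - x^4 - x^2*y^2 - 2*x*y*z + 4*x^2 + y^2 - 2
so trace(a^4 b) = trace(a) trace(a^2 b a) - trace(a^2 b) = x^3*z - x^2*y - 2*x*z + y
reduce: trace(b^3 a^4) = trace(b) trace(a^4 b^2) - trace(a^4 b) = x^3*y^2*z - x^4*y - x^2*y^3 - x^3*z - 2*x*y^2*z + 5*x^2*y + y^3 + 2*x*z - 3*y
trace(b^3 a^3) = trace(b) trace(b a^3 b) - trace(b a^3) = x^2*y^2*z - x^3*y - x*y^3 - x^2*z - y^2*z + 4*x*y + z
so trace(a b^3 a^4) = trace(a) trace(b^3 a^4) - trace(b^3 a^3) = x^4*y^2*z - x^5*y - x^3*y^3 - x^4*z - 3*x^2*y^2*z + 6*x^3*y + 2*x*y^3 + 3*x^2*z + y^2*z - 7*x*y - z
trace(a b a b) = trace(b a) trace(b a) - trace(1) = z^2 - 2
so trace(b a b^2 a) = trace(b) trace(a b a b) - trace(a b a) = y*z^2 - x*z - y
reduce: trace(a b^2) = trace(b) trace(a b) - trace(a) = y*z - x
trace(b a b^2) = trace(b) trace(a b^2) - trace(a b) = y^2*z - x*y - z
trace(a b a b^2 a) = trace(a) trace(b a b^2 a) - trace(b a b^2) = x*y*z^2 - x^2*z - y^2*z + z
trace(a^2 b a b^2 a) = trace(a) trace(a b a b^2 a) - trace(a b a b^2) = x^2*y*z^2 - x^3*z - x*y^2*z - y*z^2 + 2*x*z + y
trace(b a^4 b a b) = trace(a) trace(a^2 b a b^2 a) - trace(a^2 b a b^2) = x^3*y*z^2 - x^4*z - x^2*y^2*z - 2*x*y*z^2 + 3*x^2*z + y^2*z + x*y - z
reduce: trace(b a b a^2) = trace(a) trace(b a b a) - trace(b a b) = x*z^2 - y*z - x
trace(a^2 b a b a) = trace(a) trace(b a b a^2) - trace(b a b a) = x^2*z^2 - x*y*z - x^2 - z^2 + 2
trace(b a^4 b a) = trace(a) trace(a^2 b a b a) - trace(a^2 b a b) = x^3*z^2 - x^2*y*z - x^3 - 2*x*z^2 + y*z + 3*x
trace(a b^3 a^4 b) = trace(b) trace(b a^4 b a b) - trace(b a^4 b a) = x^3*y^2*z^2 - x^4*y*z - x^2*y^3*z - x^3*z^2 - 2*x*y^2*z^2 + 4*x^2*y*z + y^3*z + x^3 + x*y^2 + 2*x*z^2 - 2*y*z - 3*x
so trace(a^2 b^-1 a b^3 a^2) = trace(a b^3 a^4) trace(b) - trace(a b^3 a^4 b) = x^4*y^3*z - x^5*y^2 - x^3*y^4 - x^3*y^2*z^2 - 2*x^2*y^3*z + 6*x^3*y^2 + x^3*z^2 + 2*x*y^4 + 2*x*y^2*z^2 - x^2*y*z - x^3 - 8*x*y^2 - 2*x*z^2 + y*z + 3*x

x^4*y^3*z - x^5*y^2 - x^3*y^4 - x^3*y^2*z^2 - 2*x^2*y^3*z + 6*x^3*y^2 + x^3*z^2 + 2*x*y^4 + 2*x*y^2*z^2 - x^2*y*z - x^3 - 8*x*y^2 - 2*x*z^2 + y*z + 3*x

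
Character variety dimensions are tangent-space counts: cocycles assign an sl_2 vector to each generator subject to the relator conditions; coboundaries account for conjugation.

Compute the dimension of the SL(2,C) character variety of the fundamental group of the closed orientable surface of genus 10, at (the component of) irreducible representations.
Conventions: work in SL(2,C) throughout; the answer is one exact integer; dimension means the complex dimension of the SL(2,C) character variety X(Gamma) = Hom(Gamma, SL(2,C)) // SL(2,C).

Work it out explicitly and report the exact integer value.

54

Gamma = pi_1(Sigma_10) = < a_1, b_1, ..., a_10, b_10 | prod [a_i, b_i] > has 2g = 20 generators and 1 relator.
Before the relator condition, cocycle space has dim 3*20 = 60.
d_2 is surjective at irreducible rho (its cokernel H^2 is dual to H^0 = 0), so dim Z^1 = 60 - 3 = 57.
As always at irreducible rho, dim B^1 = 3.
Hence dim X = 57 - 3 = 54.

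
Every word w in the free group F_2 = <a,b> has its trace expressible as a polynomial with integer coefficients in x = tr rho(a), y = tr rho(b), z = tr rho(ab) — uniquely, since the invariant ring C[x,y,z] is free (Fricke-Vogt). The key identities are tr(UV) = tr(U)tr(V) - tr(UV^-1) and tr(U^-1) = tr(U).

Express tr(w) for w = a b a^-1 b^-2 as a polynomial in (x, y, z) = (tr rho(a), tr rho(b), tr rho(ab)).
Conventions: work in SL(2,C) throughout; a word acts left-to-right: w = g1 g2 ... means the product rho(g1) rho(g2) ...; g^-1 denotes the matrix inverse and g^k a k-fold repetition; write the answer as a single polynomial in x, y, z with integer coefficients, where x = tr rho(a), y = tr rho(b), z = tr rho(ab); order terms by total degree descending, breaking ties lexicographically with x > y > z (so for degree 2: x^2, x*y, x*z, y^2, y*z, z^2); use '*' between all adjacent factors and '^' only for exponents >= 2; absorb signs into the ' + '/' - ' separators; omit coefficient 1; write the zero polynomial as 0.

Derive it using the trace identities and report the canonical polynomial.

-x*y^2*z + x^2*y + y^3 + y*z^2 - 3*y

tr(a b a) = tr(a) tr(b a) - tr(b)  (reduce the a square) = x*z - y
next, tr(a b a b) = tr(b a) tr(b a) - tr(1)  (split on b) = z^2 - 2
tr(b^-1 a b a) = tr(a b a) tr(b) - tr(a b a b)  (eliminate b^-1) = x*y*z - y^2 - z^2 + 2
tr(a b a^-1 b^-1) = tr(b^-1 a b) tr(a) - tr(b^-1 a b a)  (eliminate a^-1) = -x*y*z + x^2 + y^2 + z^2 - 2
and tr(a b a^-1 b^-2) = tr(a b a^-1 b^-1) tr(b) - tr(a b a^-1)  (eliminate b^-1) = -x*y^2*z + x^2*y + y^3 + y*z^2 - 3*y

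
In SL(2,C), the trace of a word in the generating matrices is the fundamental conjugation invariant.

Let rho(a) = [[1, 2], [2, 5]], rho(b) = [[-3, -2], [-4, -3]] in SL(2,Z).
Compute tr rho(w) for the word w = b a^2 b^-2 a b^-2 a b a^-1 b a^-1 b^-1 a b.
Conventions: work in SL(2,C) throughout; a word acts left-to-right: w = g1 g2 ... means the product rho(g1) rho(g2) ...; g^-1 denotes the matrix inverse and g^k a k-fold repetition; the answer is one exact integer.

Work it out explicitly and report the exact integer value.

rho(b) = [[-3, -2], [-4, -3]]
... * rho(a) = [[1, 2], [2, 5]]  ->  [[-7, -16], [-10, -23]]
... * rho(a) = [[1, 2], [2, 5]]  ->  [[-39, -94], [-56, -135]]
... * rho(b^-1) = [[-3, 2], [4, -3]]  ->  [[-259, 204], [-372, 293]]
... * rho(b^-1) = [[-3, 2], [4, -3]]  ->  [[1593, -1130], [2288, -1623]]
... * rho(a) = [[1, 2], [2, 5]]  ->  [[-667, -2464], [-958, -3539]]
... * rho(b^-1) = [[-3, 2], [4, -3]]  ->  [[-7855, 6058], [-11282, 8701]]
... * rho(b^-1) = [[-3, 2], [4, -3]]  ->  [[47797, -33884], [68650, -48667]]
... * rho(a) = [[1, 2], [2, 5]]  ->  [[-19971, -73826], [-28684, -106035]]
... * rho(b) = [[-3, -2], [-4, -3]]  ->  [[355217, 261420], [510192, 375473]]
... * rho(a^-1) = [[5, -2], [-2, 1]]  ->  [[1253245, -449014], [1800014, -644911]]
... * rho(b) = [[-3, -2], [-4, -3]]  ->  [[-1963679, -1159448], [-2820398, -1665295]]
... * rho(a^-1) = [[5, -2], [-2, 1]]  ->  [[-7499499, 2767910], [-10771400, 3975501]]
... * rho(b^-1) = [[-3, 2], [4, -3]]  ->  [[33570137, -23302728], [48216204, -33469303]]
... * rho(a) = [[1, 2], [2, 5]]  ->  [[-13035319, -49373366], [-18722402, -70914107]]
... * rho(b) = [[-3, -2], [-4, -3]]  ->  [[236599421, 174190736], [339823634, 250187125]]
tr = 236599421 + 250187125 = 486786546

486786546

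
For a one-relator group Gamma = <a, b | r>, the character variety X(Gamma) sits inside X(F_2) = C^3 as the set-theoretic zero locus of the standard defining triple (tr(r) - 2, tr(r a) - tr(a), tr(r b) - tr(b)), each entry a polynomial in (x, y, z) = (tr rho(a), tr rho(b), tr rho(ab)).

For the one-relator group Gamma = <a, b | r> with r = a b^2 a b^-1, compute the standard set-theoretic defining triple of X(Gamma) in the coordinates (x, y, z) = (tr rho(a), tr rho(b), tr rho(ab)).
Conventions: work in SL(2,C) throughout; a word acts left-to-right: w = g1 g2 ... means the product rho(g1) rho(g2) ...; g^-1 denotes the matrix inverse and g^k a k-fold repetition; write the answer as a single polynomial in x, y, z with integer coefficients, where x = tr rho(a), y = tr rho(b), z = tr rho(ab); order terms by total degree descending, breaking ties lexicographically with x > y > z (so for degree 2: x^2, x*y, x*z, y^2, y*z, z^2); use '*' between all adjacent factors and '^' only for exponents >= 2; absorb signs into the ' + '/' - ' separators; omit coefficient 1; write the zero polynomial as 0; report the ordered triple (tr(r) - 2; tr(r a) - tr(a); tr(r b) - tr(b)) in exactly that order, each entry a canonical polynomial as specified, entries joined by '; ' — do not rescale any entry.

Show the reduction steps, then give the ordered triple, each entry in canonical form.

use: tr(a^2 b) = tr(a) * tr(b a) - tr(b) = x*z - y
tr(a^2) = tr(a) * tr(a) - tr(1) = x^2 - 2
tr(a b^2 a) = tr(b) * tr(a^2 b) - tr(a^2) = x*y*z - x^2 - y^2 + 2
tr(a b a b) = tr(b a) * tr(b a) - tr(1) = z^2 - 2
apply: tr(a b^2 a b) = tr(b) * tr(a b a b) - tr(a b a) = y*z^2 - x*z - y
tr(a b^2 a b^-1) = tr(a b^2 a) * tr(b) - tr(a b^2 a b) = x*y^2*z - x^2*y - y^3 - y*z^2 + x*z + 3*y
tr(b^2 a) = tr(b) * tr(a b) - tr(a) = y*z - x
use: tr(a^2 b^2 a) = tr(a) * tr(b^2 a^2) - tr(b^2 a) = x^2*y*z - x^3 - x*y^2 - y*z + 3*x
tr(a b a^2 b) = tr(a) * tr(b a b a) - tr(b a b) = x*z^2 - y*z - x
tr(a b a^2) = tr(a) * tr(b a^2) - tr(b a) = x^2*z - x*y - z
tr(a^2 b^2 a b) = tr(b) * tr(a b a^2 b) - tr(a b a^2) = x*y*z^2 - x^2*z - y^2*z + z
use: tr(a b^2 a b^-1 a) = tr(a^2 b^2 a) * tr(b) - tr(a^2 b^2 a b) = x^2*y^2*z - x^3*y - x*y^3 - x*y*z^2 + x^2*z + 3*x*y - z
assemble the triple (tr(r) - 2; tr(r a) - x; tr(r b) - y)

x*y^2*z - x^2*y - y^3 - y*z^2 + x*z + 3*y - 2; x^2*y^2*z - x^3*y - x*y^3 - x*y*z^2 + x^2*z + 3*x*y - x - z; x*y*z - x^2 - y^2 - y + 2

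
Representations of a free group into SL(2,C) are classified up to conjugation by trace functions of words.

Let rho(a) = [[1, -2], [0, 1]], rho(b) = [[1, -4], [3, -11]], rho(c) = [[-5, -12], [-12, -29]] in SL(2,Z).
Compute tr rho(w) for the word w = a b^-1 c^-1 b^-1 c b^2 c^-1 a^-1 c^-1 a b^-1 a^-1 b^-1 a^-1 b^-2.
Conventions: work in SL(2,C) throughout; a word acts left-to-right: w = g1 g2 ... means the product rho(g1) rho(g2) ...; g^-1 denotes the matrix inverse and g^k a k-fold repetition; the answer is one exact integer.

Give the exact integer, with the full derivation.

-412964418814

rho(a) = [[1, -2], [0, 1]]
... * rho(b^-1) = [[-11, 4], [-3, 1]]  ->  [[-5, 2], [-3, 1]]
... * rho(c^-1) = [[-29, 12], [12, -5]]  ->  [[169, -70], [99, -41]]
... * rho(b^-1) = [[-11, 4], [-3, 1]]  ->  [[-1649, 606], [-966, 355]]
... * rho(c) = [[-5, -12], [-12, -29]]  ->  [[973, 2214], [570, 1297]]
... * rho(b) = [[1, -4], [3, -11]]  ->  [[7615, -28246], [4461, -16547]]
... * rho(b) = [[1, -4], [3, -11]]  ->  [[-77123, 280246], [-45180, 164173]]
... * rho(c^-1) = [[-29, 12], [12, -5]]  ->  [[5599519, -2326706], [3280296, -1363025]]
... * rho(a^-1) = [[1, 2], [0, 1]]  ->  [[5599519, 8872332], [3280296, 5197567]]
... * rho(c^-1) = [[-29, 12], [12, -5]]  ->  [[-55918067, 22832568], [-32757780, 13375717]]
... * rho(a) = [[1, -2], [0, 1]]  ->  [[-55918067, 134668702], [-32757780, 78891277]]
... * rho(b^-1) = [[-11, 4], [-3, 1]]  ->  [[211092631, -89003566], [123661749, -52139843]]
... * rho(a^-1) = [[1, 2], [0, 1]]  ->  [[211092631, 333181696], [123661749, 195183655]]
... * rho(b^-1) = [[-11, 4], [-3, 1]]  ->  [[-3321564029, 1177552220], [-1945830204, 689830651]]
... * rho(a^-1) = [[1, 2], [0, 1]]  ->  [[-3321564029, -5465575838], [-1945830204, -3201829757]]
... * rho(b^-1) = [[-11, 4], [-3, 1]]  ->  [[52933931833, -18751831954], [31009621515, -10985150573]]
... * rho(b^-1) = [[-11, 4], [-3, 1]]  ->  [[-526017754301, 192983895378], [-308150384946, 113053335487]]
tr = -526017754301 + 113053335487 = -412964418814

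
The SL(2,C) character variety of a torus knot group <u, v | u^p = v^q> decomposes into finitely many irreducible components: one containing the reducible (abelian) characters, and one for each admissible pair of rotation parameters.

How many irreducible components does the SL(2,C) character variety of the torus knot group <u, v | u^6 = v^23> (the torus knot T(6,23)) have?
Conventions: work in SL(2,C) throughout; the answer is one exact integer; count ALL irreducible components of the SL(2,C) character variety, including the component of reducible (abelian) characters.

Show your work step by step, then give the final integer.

In the torus knot group T(6,23), u^6 = v^23 is central, so an irreducible representation sends it to +I or -I (Schur).
So on each irreducible component the traces are pinned: tr(u) = 2*cos(pi*alpha/6) with 1 <= alpha <= 5, tr(v) = 2*cos(pi*beta/23) with 1 <= beta <= 22.
u^6 = (-1)^alpha I and v^23 = (-1)^beta I must agree, so alpha and beta have equal parity.
Counting: 3 odd alphas x 11 odd betas + 2 even alphas x 11 even betas = 33 + 22 = 55.
components with irreducible characters: 55; plus the single component of reducible (abelian) characters: total 56.

56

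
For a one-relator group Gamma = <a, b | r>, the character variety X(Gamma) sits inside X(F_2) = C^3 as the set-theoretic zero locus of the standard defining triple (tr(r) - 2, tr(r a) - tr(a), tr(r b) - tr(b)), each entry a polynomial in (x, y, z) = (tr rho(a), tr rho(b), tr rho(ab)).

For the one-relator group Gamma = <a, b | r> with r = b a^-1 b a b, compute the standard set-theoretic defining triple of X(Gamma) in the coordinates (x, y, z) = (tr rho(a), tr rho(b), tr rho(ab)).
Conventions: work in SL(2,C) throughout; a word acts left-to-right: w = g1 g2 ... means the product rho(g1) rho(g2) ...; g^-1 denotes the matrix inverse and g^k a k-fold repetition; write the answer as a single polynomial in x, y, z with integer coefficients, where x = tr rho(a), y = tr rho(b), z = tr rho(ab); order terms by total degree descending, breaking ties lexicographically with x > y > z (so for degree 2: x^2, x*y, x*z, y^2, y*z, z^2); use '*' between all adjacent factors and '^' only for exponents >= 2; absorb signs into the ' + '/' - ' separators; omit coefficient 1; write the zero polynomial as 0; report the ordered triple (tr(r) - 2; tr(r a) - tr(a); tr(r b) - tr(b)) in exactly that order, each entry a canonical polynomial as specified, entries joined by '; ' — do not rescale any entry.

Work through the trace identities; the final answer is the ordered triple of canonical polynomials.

trace(b a b) = trace(b) trace(a b) - trace(a)  (reduce the b square) = y*z - x
trace(b a b^2) = trace(b) trace(b a b) - trace(b a)  (reduce the b square) = y^2*z - x*y - z
trace(a b a b) = trace(b a) trace(b a) - trace(1)  (split on b) = z^2 - 2
trace(a b a) = trace(a) trace(b a) - trace(b)  (reduce the a square) = x*z - y
trace(b a b^2 a) = trace(b) trace(a b a b) - trace(a b a)  (reduce the b square) = y*z^2 - x*z - y
use: trace(b a^-1 b a b) = trace(b a b^2) trace(a) - trace(b a b^2 a)  (eliminate a^-1) = x*y^2*z - x^2*y - y*z^2 + y
trace(b a b a b a) = trace(b a) trace(b a b a) - trace(b^-1 a^-1)   [split at repeated b] = z^3 - 3*z
apply: trace(b a^-1 b a b a) = trace(b a b a b) trace(a) - trace(b a b a b a) = x*y*z^2 - x^2*z - z^3 - x*y + 3*z
trace(b a b^3) = trace(b) trace(b^2 a b) - trace(b^2 a)  (reduce the b square) = y^3*z - x*y^2 - 2*y*z + x
trace(b a b^3 a) = trace(b) trace(a b a b^2) - trace(a b a b)  (reduce the b square) = y^2*z^2 - x*y*z - y^2 - z^2 + 2
trace(b a^-1 b a b^2) = trace(b a b^3) trace(a) - trace(b a b^3 a)  (eliminate a^-1) = x*y^3*z - x^2*y^2 - y^2*z^2 - x*y*z + x^2 + y^2 + z^2 - 2
assemble the triple (trace(r) - 2; trace(r a) - x; trace(r b) - y)

x*y^2*z - x^2*y - y*z^2 + y - 2; x*y*z^2 - x^2*z - z^3 - x*y - x + 3*z; x*y^3*z - x^2*y^2 - y^2*z^2 - x*y*z + x^2 + y^2 + z^2 - y - 2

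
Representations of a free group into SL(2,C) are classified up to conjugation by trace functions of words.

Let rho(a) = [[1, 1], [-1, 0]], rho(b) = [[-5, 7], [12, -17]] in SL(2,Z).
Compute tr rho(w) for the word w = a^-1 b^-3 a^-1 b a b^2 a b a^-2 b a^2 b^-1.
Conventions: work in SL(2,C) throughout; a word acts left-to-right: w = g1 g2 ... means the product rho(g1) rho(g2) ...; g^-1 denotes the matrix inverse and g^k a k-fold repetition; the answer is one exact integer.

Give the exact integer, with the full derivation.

rho(a^-1) = [[0, -1], [1, 1]]
... * rho(b^-1) = [[-17, -7], [-12, -5]]  ->  [[12, 5], [-29, -12]]
... * rho(b^-1) = [[-17, -7], [-12, -5]]  ->  [[-264, -109], [637, 263]]
... * rho(b^-1) = [[-17, -7], [-12, -5]]  ->  [[5796, 2393], [-13985, -5774]]
... * rho(a^-1) = [[0, -1], [1, 1]]  ->  [[2393, -3403], [-5774, 8211]]
... * rho(b) = [[-5, 7], [12, -17]]  ->  [[-52801, 74602], [127402, -180005]]
... * rho(a) = [[1, 1], [-1, 0]]  ->  [[-127403, -52801], [307407, 127402]]
... * rho(b) = [[-5, 7], [12, -17]]  ->  [[3403, 5796], [-8211, -13985]]
... * rho(b) = [[-5, 7], [12, -17]]  ->  [[52537, -74711], [-126765, 180268]]
... * rho(a) = [[1, 1], [-1, 0]]  ->  [[127248, 52537], [-307033, -126765]]
... * rho(b) = [[-5, 7], [12, -17]]  ->  [[-5796, -2393], [13985, 5774]]
... * rho(a^-1) = [[0, -1], [1, 1]]  ->  [[-2393, 3403], [5774, -8211]]
... * rho(a^-1) = [[0, -1], [1, 1]]  ->  [[3403, 5796], [-8211, -13985]]
... * rho(b) = [[-5, 7], [12, -17]]  ->  [[52537, -74711], [-126765, 180268]]
... * rho(a) = [[1, 1], [-1, 0]]  ->  [[127248, 52537], [-307033, -126765]]
... * rho(a) = [[1, 1], [-1, 0]]  ->  [[74711, 127248], [-180268, -307033]]
... * rho(b^-1) = [[-17, -7], [-12, -5]]  ->  [[-2797063, -1159217], [6748952, 2797041]]
tr = -2797063 + 2797041 = -22

-22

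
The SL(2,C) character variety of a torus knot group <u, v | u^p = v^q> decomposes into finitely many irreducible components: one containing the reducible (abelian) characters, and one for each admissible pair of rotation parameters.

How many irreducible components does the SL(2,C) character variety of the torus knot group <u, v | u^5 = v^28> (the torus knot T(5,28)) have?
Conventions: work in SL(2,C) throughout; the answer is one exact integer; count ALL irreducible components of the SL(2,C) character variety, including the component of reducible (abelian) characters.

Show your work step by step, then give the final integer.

55

For T(5,28): irreducibility forces the central element u^5 = v^28 to one of +I, -I.
This locks tr(u) to 2*cos(pi*alpha/5), alpha in 1..4, and tr(v) to 2*cos(pi*beta/28), beta in 1..27, on each component of irreducible characters.
The two central values (-1)^alpha I and (-1)^beta I must be the same matrix, so alpha and beta share a parity.
Enumerate parity-matched pairs: 2*14 odd-odd plus 2*13 even-even gives 54.
components with irreducible characters: 54; plus the single component of reducible (abelian) characters: total 55.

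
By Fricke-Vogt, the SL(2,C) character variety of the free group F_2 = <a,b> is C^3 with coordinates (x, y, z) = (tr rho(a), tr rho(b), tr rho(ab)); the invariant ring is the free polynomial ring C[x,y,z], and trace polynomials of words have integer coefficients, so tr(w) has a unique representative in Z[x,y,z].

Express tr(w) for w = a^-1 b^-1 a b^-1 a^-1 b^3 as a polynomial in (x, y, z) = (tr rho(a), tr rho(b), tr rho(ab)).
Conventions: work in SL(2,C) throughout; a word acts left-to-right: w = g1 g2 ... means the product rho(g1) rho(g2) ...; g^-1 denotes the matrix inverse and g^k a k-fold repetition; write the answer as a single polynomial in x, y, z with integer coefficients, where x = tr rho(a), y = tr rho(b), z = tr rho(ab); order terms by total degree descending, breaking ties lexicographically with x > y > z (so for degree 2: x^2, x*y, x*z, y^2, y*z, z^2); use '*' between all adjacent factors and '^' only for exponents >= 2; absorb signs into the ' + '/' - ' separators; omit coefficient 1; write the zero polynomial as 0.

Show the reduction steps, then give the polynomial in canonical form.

and tr(b^2) = tr(b) tr(b) - tr(1) = y^2 - 2
and tr(a b^2) = tr(b) tr(a b) - tr(a) = y*z - x
tr(b^2 a b) = tr(b) tr(a b^2) - tr(a b) = y^2*z - x*y - z
tr(a b a b) = tr(a b) tr(a b) - tr(1)   [split at repeated a] = z^2 - 2
tr(a b a) = tr(a) tr(b a) - tr(b) = x*z - y
next, tr(b^2 a b a) = tr(b) tr(a b a b) - tr(a b a) = y*z^2 - x*z - y
tr(a^-1 b^2 a b) = tr(b^2 a b) tr(a) - tr(b^2 a b a) = x*y^2*z - x^2*y - y*z^2 + y
and tr(a b^-1 a^-1 b^2) = tr(a^-1 b^2 a) tr(b) - tr(a^-1 b^2 a b) = -x*y^2*z + x^2*y + y^3 + y*z^2 - 3*y
tr(a^2) = tr(a) tr(a) - tr(1) = x^2 - 2
tr(a b^2 a) = tr(b) tr(a^2 b) - tr(a^2) = x*y*z - x^2 - y^2 + 2
tr(b^2 a b^-1 a) = tr(a b^2 a) tr(b) - tr(a b^2 a b) = x*y^2*z - x^2*y - y^3 - y*z^2 + x*z + 3*y
tr(b^3) = tr(b) tr(b^2) - tr(b) = y^3 - 3*y
next, tr(a b^3 a) = tr(a) tr(b^3 a) - tr(b^3) = x*y^2*z - x^2*y - y^3 - x*z + 3*y
next, tr(a b^3 a^2) = tr(a) tr(a b^3 a) - tr(a b^3) = x^2*y^2*z - x^3*y - x*y^3 - x^2*z - y^2*z + 4*x*y + z
and tr(a^2 b a b) = tr(a) tr(b a b a) - tr(b a b) = x*z^2 - y*z - x
tr(a^2 b a) = tr(a) tr(a b a) - tr(a b) = x^2*z - x*y - z
tr(b a^2 b a b) = tr(b) tr(a^2 b a b) - tr(a^2 b a) = x*y*z^2 - x^2*z - y^2*z + z
and tr(a b^3 a^2 b) = tr(b) tr(b a^2 b a b) - tr(b a^2 b a) = x*y^2*z^2 - x^2*y*z - y^3*z - x*z^2 + 2*y*z + x
and tr(a b^-1 a b^3 a) = tr(a b^3 a^2) tr(b) - tr(a b^3 a^2 b) = x^2*y^3*z - x^3*y^2 - x*y^4 - x*y^2*z^2 + 4*x*y^2 + x*z^2 - y*z - x
tr(b^3 a b a) = tr(b) tr(b a b a b) - tr(b a b a) = y^2*z^2 - x*y*z - y^2 - z^2 + 2
and tr(b^3 a b) = tr(b) tr(b^2 a b) - tr(b^2 a) = y^3*z - x*y^2 - 2*y*z + x
next, tr(a b^3 a b a) = tr(a) tr(b^3 a b a) - tr(b^3 a b) = x*y^2*z^2 - x^2*y*z - y^3*z - x*z^2 + 2*y*z + x
tr(a b a b a b) = tr(a b) tr(a b a b) - tr(a^-1 b^-1)   [split at repeated a] = z^3 - 3*z
next, tr(b a b a b a b) = tr(b) tr(a b a b a b) - tr(a b a b a) = y*z^3 - x*z^2 - 2*y*z + x
tr(a b^3 a b a b) = tr(b) tr(b a b a b a b) - tr(b a b a b a) = y^2*z^3 - x*y*z^2 - 2*y^2*z - z^3 + x*y + 3*z
and tr(a b^-1 a b^3 a b) = tr(a b^3 a b a) tr(b) - tr(a b^3 a b a b) = x*y^3*z^2 - x^2*y^2*z - y^4*z - y^2*z^3 + 4*y^2*z + z^3 - 3*z
and tr(b^3 a b^-1 a b^-1 a) = tr(a b^-1 a b^3 a) tr(b) - tr(a b^-1 a b^3 a b) = x^2*y^4*z - x^3*y^3 - x*y^5 - 2*x*y^3*z^2 + x^2*y^2*z + y^4*z + y^2*z^3 + 4*x*y^3 + x*y*z^2 - 5*y^2*z - z^3 - x*y + 3*z
and tr(b^-1 a b^-1 a^-1 b^3 a) = tr(b^3 a b^-1 a b^-1) tr(a) - tr(b^3 a b^-1 a b^-1 a) = -x^2*y^4*z + x^3*y^3 + x*y^5 + 2*x*y^3*z^2 - y^4*z - y^2*z^3 - x^3*y - 5*x*y^3 - 2*x*y*z^2 + x^2*z + 5*y^2*z + z^3 + 4*x*y - 3*z
tr(a^-1 b^-1 a b^-1 a^-1 b^3) = tr(b^-1 a b^-1 a^-1 b^3) tr(a) - tr(b^-1 a b^-1 a^-1 b^3 a) = x^2*y^4*z - x^3*y^3 - x*y^5 - 2*x*y^3*z^2 - x^2*y^2*z + y^4*z + y^2*z^3 + 2*x^3*y + 6*x*y^3 + 3*x*y*z^2 - x^2*z - 5*y^2*z - z^3 - 7*x*y + 3*z

x^2*y^4*z - x^3*y^3 - x*y^5 - 2*x*y^3*z^2 - x^2*y^2*z + y^4*z + y^2*z^3 + 2*x^3*y + 6*x*y^3 + 3*x*y*z^2 - x^2*z - 5*y^2*z - z^3 - 7*x*y + 3*z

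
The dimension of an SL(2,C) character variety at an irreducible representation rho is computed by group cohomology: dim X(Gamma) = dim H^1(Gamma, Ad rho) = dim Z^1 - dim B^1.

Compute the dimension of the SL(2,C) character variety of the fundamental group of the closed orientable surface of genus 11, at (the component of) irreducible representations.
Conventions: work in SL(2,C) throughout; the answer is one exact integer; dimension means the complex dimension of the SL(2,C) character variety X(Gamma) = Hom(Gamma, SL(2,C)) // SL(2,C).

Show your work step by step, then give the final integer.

The genus-11 surface group: 2g = 22 generators, one relator prod [a_i, b_i].
Unconstrained cocycle data is one sl_2 vector per generator (66 dimensions), cut by the relator condition d_2(z) = 0.
H^2 = coker(d_2) is dual to H^0 = 0 at irreducible rho (Poincare duality), so d_2 is onto: dim Z^1 = 63.
dim B^1 = 3 (coboundaries, injective at irreducible rho).
dim X = dim H^1 = 63 - 3 = 60.

60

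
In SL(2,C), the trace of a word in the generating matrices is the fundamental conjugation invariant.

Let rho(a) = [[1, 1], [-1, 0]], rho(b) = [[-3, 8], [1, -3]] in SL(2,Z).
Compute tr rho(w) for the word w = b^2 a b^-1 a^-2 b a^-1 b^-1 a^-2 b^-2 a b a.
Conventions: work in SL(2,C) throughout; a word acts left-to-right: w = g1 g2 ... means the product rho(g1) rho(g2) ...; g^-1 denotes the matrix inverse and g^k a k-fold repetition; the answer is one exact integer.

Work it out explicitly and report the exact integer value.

rho(b) = [[-3, 8], [1, -3]]
... * rho(b) = [[-3, 8], [1, -3]]  ->  [[17, -48], [-6, 17]]
... * rho(a) = [[1, 1], [-1, 0]]  ->  [[65, 17], [-23, -6]]
... * rho(b^-1) = [[-3, -8], [-1, -3]]  ->  [[-212, -571], [75, 202]]
... * rho(a^-1) = [[0, -1], [1, 1]]  ->  [[-571, -359], [202, 127]]
... * rho(a^-1) = [[0, -1], [1, 1]]  ->  [[-359, 212], [127, -75]]
... * rho(b) = [[-3, 8], [1, -3]]  ->  [[1289, -3508], [-456, 1241]]
... * rho(a^-1) = [[0, -1], [1, 1]]  ->  [[-3508, -4797], [1241, 1697]]
... * rho(b^-1) = [[-3, -8], [-1, -3]]  ->  [[15321, 42455], [-5420, -15019]]
... * rho(a^-1) = [[0, -1], [1, 1]]  ->  [[42455, 27134], [-15019, -9599]]
... * rho(a^-1) = [[0, -1], [1, 1]]  ->  [[27134, -15321], [-9599, 5420]]
... * rho(b^-1) = [[-3, -8], [-1, -3]]  ->  [[-66081, -171109], [23377, 60532]]
... * rho(b^-1) = [[-3, -8], [-1, -3]]  ->  [[369352, 1041975], [-130663, -368612]]
... * rho(a) = [[1, 1], [-1, 0]]  ->  [[-672623, 369352], [237949, -130663]]
... * rho(b) = [[-3, 8], [1, -3]]  ->  [[2387221, -6489040], [-844510, 2295581]]
... * rho(a) = [[1, 1], [-1, 0]]  ->  [[8876261, 2387221], [-3140091, -844510]]
tr = 8876261 + -844510 = 8031751

8031751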